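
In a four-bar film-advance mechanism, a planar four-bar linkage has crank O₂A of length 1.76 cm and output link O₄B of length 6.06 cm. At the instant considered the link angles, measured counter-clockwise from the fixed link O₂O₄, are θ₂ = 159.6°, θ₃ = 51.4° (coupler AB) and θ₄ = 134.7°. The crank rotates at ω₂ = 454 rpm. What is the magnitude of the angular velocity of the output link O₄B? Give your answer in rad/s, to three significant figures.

ω₂ = 47.54 rad/s (from 454 rpm).
Differentiating the loop-closure r₂e^{iθ₂}+r₃e^{iθ₃}=r₁+r₄e^{iθ₄} gives r₂ω₂e^{iθ₂}+r₃ω₃e^{iθ₃}=r₄ω₄e^{iθ₄}.
Eliminating the other unknown: ω₄ = r₂ω₂ sin(θ₂−θ₃) / [r₄ sin(θ₄−θ₃)].
Numerator sine = +0.94997; denominator sine = +0.99317.
Result = 0.0176·47.54·(+0.94997) / (0.0606·(+0.99317)) = +13.207 rad/s; magnitude 13.207 rad/s.

13.2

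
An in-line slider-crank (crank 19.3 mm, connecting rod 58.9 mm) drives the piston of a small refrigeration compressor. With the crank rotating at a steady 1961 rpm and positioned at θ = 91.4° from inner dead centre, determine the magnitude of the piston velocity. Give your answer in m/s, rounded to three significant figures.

3.93

ω = 2π·1961/60 = 205.4 rad/s
For an in-line slider-crank, x = r cosθ + √(L² − r² sin²θ), so v = −rω sinθ·[1 + r cosθ/√(L² − r² sin²θ)].
With r = 0.0193 m, L = 0.0589 m, θ = 91.4°: √(L² − r² sin²θ) = 0.05565 m.
v = −0.0193·205.4·0.99970·[1 + 0.0193·-0.02443/0.05565] = -3.9286 m/s.
|v| = 3.9286 m/s.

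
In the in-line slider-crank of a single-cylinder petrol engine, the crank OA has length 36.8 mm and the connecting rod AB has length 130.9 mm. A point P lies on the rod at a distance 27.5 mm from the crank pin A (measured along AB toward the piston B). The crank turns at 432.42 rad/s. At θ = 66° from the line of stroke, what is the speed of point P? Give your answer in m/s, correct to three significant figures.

15.8

ω = 432.4 rad/s.  Crank-pin speed |V_A| = rω = 15.913 m/s, perpendicular to OA.
Rod angle: sinφ = −(r/L) sinθ ⇒ φ = -14.882°; ω_rod = −rω cosθ/√(L²−r²sin²θ) = -51.162 rad/s.
V_P = V_A + ω_rod × AP, with AP = 0.0275 m along the rod.
Components: V_Px = −rω sinθ − a·ω_rod·sinφ = -14.899 m/s;  V_Py = rω cosθ + a·ω_rod·cosφ = +5.1127 m/s.
|V_P| = √(V_Px² + V_Py²) = 15.751 m/s.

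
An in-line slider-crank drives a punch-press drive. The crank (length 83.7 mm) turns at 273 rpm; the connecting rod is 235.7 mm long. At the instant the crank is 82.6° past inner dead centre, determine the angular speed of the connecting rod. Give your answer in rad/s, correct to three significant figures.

1.40

ω = 28.59 rad/s (converted from 273 rpm).
The rod makes angle φ with the slider axis where L sinφ = r sinθ; differentiating, L cosφ·φ̇ = r ω cosθ.
L cosφ = √(L² − r² sin²θ) = 0.2206 m.
|ω_rod| = r ω |cosθ| / √(L² − r² sin²θ) = 0.0837·28.59·0.12880/0.2206 = 1.397 rad/s.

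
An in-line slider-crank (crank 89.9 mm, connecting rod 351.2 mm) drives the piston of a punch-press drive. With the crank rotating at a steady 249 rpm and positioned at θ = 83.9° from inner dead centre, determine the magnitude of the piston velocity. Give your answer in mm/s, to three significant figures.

2400

ω = 2π·249/60 = 26.08 rad/s
For an in-line slider-crank, x = r cosθ + √(L² − r² sin²θ), so v = −rω sinθ·[1 + r cosθ/√(L² − r² sin²θ)].
With r = 0.0899 m, L = 0.3512 m, θ = 83.9°: √(L² − r² sin²θ) = 0.33963 m.
v = −0.0899·26.08·0.99434·[1 + 0.0899·0.10626/0.33963] = -2.3965 m/s.
|v| = 2.3965 m/s = 2396.5 mm/s.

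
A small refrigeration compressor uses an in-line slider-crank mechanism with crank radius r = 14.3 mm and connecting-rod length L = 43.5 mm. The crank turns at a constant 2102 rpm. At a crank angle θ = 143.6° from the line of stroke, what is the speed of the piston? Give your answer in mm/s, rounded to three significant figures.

1360

ω = 2π·2102/60 = 220.1 rad/s
For an in-line slider-crank, x = r cosθ + √(L² − r² sin²θ), so v = −rω sinθ·[1 + r cosθ/√(L² − r² sin²θ)].
With r = 0.0143 m, L = 0.0435 m, θ = 143.6°: √(L² − r² sin²θ) = 0.042664 m.
v = −0.0143·220.1·0.59342·[1 + 0.0143·-0.80489/0.042664] = -1.364 m/s.
|v| = 1.364 m/s = 1364 mm/s.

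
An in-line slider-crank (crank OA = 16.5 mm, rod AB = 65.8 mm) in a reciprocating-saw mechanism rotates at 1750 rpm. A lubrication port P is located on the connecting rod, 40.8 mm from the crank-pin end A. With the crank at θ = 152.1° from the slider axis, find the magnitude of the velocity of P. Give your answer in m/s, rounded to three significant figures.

ω = 183.3 rad/s.  Crank-pin speed |V_A| = rω = 3.0238 m/s, perpendicular to OA.
Rod angle: sinφ = −(r/L) sinθ ⇒ φ = -6.738°; ω_rod = −rω cosθ/√(L²−r²sin²θ) = +40.895 rad/s.
V_P = V_A + ω_rod × AP, with AP = 0.0408 m along the rod.
Components: V_Px = −rω sinθ − a·ω_rod·sinφ = -1.2191 m/s;  V_Py = rω cosθ + a·ω_rod·cosφ = -1.0153 m/s.
|V_P| = √(V_Px² + V_Py²) = 1.5866 m/s.

1.59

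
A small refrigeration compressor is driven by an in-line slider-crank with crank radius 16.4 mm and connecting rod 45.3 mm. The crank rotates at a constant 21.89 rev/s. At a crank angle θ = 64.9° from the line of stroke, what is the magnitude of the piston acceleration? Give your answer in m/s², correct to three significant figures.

ω = 2π·21.9 = 137.5 rad/s
x(θ) = r cosθ + √(L² − r² sin²θ); with ω constant, a = ω²·d²x/dθ².
d²x/dθ² = −r cosθ − r²(cos2θ)/√u − r⁴ sin²2θ/(4u^{3/2}),  u = L² − r² sin²θ = 0.00183153 m².
Substituting r = 0.0164 m, L = 0.0453 m, θ = 64.9°: d²x/dθ² = -0.0030702 m.
a = ω²·d²x/dθ² = (137.5)²·(-0.0030702) = -58.079 m/s²;  |a| = 58.079 m/s².

58.1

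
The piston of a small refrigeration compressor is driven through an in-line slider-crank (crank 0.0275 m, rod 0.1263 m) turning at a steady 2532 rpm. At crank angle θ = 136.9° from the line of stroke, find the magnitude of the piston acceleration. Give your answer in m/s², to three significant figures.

1380

ω = 2π·2532/60 = 265.2 rad/s
x(θ) = r cosθ + √(L² − r² sin²θ); with ω constant, a = ω²·d²x/dθ².
d²x/dθ² = −r cosθ − r²(cos2θ)/√u − r⁴ sin²2θ/(4u^{3/2}),  u = L² − r² sin²θ = 0.0155986 m².
Substituting r = 0.0275 m, L = 0.1263 m, θ = 136.9°: d²x/dθ² = +0.019605 m.
a = ω²·d²x/dθ² = (265.2)²·(+0.019605) = +1378.3 m/s²;  |a| = 1378.3 m/s².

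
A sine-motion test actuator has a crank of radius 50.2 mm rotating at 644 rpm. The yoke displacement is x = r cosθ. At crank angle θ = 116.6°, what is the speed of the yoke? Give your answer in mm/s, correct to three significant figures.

3030

ω = 67.44 rad/s (from 644 rpm).
x = r cosθ ⇒ ẋ = −rω sinθ.
|v| = rω|sinθ| = 0.0502·67.44·|sin 116.6°| = 3.0271 m/s = 3027.1 mm/s.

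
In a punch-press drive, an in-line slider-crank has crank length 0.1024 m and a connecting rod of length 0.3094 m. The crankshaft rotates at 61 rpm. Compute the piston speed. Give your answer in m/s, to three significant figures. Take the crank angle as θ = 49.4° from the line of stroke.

ω = 2π·61/60 = 6.388 rad/s
For an in-line slider-crank, x = r cosθ + √(L² − r² sin²θ), so v = −rω sinθ·[1 + r cosθ/√(L² − r² sin²θ)].
With r = 0.1024 m, L = 0.3094 m, θ = 49.4°: √(L² − r² sin²θ) = 0.29947 m.
v = −0.1024·6.388·0.75927·[1 + 0.1024·0.65077/0.29947] = -0.60717 m/s.
|v| = 0.60717 m/s.

0.607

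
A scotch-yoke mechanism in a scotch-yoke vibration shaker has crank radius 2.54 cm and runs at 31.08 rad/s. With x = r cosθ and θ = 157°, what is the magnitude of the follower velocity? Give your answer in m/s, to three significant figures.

ω = 31.08 rad/s
x = r cosθ ⇒ ẋ = −rω sinθ.
|v| = rω|sinθ| = 0.0254·31.08·|sin 157°| = 0.30846 m/s.

0.308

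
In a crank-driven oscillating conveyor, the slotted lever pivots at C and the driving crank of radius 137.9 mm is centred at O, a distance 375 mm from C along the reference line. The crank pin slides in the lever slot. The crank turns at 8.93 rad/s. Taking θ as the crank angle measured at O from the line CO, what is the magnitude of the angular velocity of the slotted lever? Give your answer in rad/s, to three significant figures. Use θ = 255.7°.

ω = 8.93 rad/s
Crank pin A relative to C: A = (d + r cosθ, r sinθ); lever angle φ = atan2(r sinθ, d + r cosθ).
Differentiating tanφ: φ̇ = rω(d cosθ + r)/(d² + r² + 2dr cosθ).
d² + r² + 2dr cosθ = |CA|² = 0.134096 m²;  d cosθ + r = +0.045275 m.
|ω_lever| = |0.1379·8.93·+0.045275| / 0.134096 = 0.41578 rad/s.

0.416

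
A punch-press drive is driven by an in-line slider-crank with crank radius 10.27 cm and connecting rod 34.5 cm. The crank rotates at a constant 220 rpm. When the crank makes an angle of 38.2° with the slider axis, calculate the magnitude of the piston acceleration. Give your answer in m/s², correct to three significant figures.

ω = 2π·220/60 = 23.04 rad/s
x(θ) = r cosθ + √(L² − r² sin²θ); with ω constant, a = ω²·d²x/dθ².
d²x/dθ² = −r cosθ − r²(cos2θ)/√u − r⁴ sin²2θ/(4u^{3/2}),  u = L² − r² sin²θ = 0.114991 m².
Substituting r = 0.1027 m, L = 0.345 m, θ = 38.2°: d²x/dθ² = -0.088695 m.
a = ω²·d²x/dθ² = (23.04)²·(-0.088695) = -47.076 m/s²;  |a| = 47.076 m/s².

47.1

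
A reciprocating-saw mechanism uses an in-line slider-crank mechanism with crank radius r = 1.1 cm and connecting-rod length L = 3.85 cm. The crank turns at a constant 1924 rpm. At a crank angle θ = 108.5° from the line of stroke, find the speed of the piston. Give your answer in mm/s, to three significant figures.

1900

ω = 2π·1924/60 = 201.5 rad/s
For an in-line slider-crank, x = r cosθ + √(L² − r² sin²θ), so v = −rω sinθ·[1 + r cosθ/√(L² − r² sin²θ)].
With r = 0.011 m, L = 0.0385 m, θ = 108.5°: √(L² − r² sin²θ) = 0.03706 m.
v = −0.011·201.5·0.94832·[1 + 0.011·-0.31730/0.03706] = -1.9038 m/s.
|v| = 1.9038 m/s = 1903.8 mm/s.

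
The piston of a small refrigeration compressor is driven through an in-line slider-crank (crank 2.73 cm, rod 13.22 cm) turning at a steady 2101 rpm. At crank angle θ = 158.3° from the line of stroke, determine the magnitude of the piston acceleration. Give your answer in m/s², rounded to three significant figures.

1030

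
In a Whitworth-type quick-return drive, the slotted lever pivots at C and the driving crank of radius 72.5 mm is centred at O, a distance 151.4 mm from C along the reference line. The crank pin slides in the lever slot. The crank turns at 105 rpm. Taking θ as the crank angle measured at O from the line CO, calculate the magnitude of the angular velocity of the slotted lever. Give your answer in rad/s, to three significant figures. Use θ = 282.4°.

ω = 11 rad/s (from 105 rpm).
Crank pin A relative to C: A = (d + r cosθ, r sinθ); lever angle φ = atan2(r sinθ, d + r cosθ).
Differentiating tanφ: φ̇ = rω(d cosθ + r)/(d² + r² + 2dr cosθ).
d² + r² + 2dr cosθ = |CA|² = 0.0328923 m²;  d cosθ + r = +0.10501 m.
|ω_lever| = |0.0725·11·+0.10501| / 0.0328923 = 2.545 rad/s.

2.55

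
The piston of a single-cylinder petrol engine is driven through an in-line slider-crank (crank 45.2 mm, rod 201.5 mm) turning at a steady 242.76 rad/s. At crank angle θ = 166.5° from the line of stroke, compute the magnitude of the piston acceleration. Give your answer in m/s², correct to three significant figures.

ω = 242.8 rad/s
x(θ) = r cosθ + √(L² − r² sin²θ); with ω constant, a = ω²·d²x/dθ².
d²x/dθ² = −r cosθ − r²(cos2θ)/√u − r⁴ sin²2θ/(4u^{3/2}),  u = L² − r² sin²θ = 0.0404909 m².
Substituting r = 0.0452 m, L = 0.2015 m, θ = 166.5°: d²x/dθ² = +0.034878 m.
a = ω²·d²x/dθ² = (242.8)²·(+0.034878) = +2055.5 m/s²;  |a| = 2055.5 m/s².

2060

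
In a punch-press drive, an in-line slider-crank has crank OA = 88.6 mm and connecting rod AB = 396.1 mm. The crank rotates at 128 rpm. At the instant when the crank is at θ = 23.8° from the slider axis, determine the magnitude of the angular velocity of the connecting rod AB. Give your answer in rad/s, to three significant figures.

2.75

ω = 13.4 rad/s (converted from 128 rpm).
The rod makes angle φ with the slider axis where L sinφ = r sinθ; differentiating, L cosφ·φ̇ = r ω cosθ.
L cosφ = √(L² − r² sin²θ) = 0.39448 m.
|ω_rod| = r ω |cosθ| / √(L² − r² sin²θ) = 0.0886·13.4·0.91496/0.39448 = 2.7545 rad/s.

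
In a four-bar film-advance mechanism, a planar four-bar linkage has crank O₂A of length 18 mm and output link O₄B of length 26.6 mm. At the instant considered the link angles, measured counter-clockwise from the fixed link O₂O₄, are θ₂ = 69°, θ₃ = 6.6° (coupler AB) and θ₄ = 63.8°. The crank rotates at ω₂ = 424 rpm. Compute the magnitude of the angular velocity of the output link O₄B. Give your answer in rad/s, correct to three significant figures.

ω₂ = 44.4 rad/s (from 424 rpm).
Differentiating the loop-closure r₂e^{iθ₂}+r₃e^{iθ₃}=r₁+r₄e^{iθ₄} gives r₂ω₂e^{iθ₂}+r₃ω₃e^{iθ₃}=r₄ω₄e^{iθ₄}.
Eliminating the other unknown: ω₄ = r₂ω₂ sin(θ₂−θ₃) / [r₄ sin(θ₄−θ₃)].
Numerator sine = +0.88620; denominator sine = +0.84057.
Result = 0.018·44.4·(+0.88620) / (0.0266·(+0.84057)) = +31.677 rad/s; magnitude 31.677 rad/s.

31.7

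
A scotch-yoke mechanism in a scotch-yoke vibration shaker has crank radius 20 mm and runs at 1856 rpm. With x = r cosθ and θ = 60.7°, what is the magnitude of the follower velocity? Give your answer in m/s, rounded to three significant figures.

3.39

ω = 194.4 rad/s (from 1856 rpm).
x = r cosθ ⇒ ẋ = −rω sinθ.
|v| = rω|sinθ| = 0.02·194.4·|sin 60.7°| = 3.3899 m/s.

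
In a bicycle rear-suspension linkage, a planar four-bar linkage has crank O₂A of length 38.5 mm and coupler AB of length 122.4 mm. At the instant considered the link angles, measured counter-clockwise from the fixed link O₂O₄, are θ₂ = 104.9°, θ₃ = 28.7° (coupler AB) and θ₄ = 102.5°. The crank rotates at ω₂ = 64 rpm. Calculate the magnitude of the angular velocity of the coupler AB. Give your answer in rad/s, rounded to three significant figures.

0.0919

ω₂ = 6.702 rad/s (from 64 rpm).
Differentiating the loop-closure r₂e^{iθ₂}+r₃e^{iθ₃}=r₁+r₄e^{iθ₄} gives r₂ω₂e^{iθ₂}+r₃ω₃e^{iθ₃}=r₄ω₄e^{iθ₄}.
Eliminating the other unknown: ω₃ = r₂ω₂ sin(θ₄−θ₂) / [r₃ sin(θ₃−θ₄)].
Numerator sine = -0.04188; denominator sine = -0.96029.
Result = 0.0385·6.702·(-0.04188) / (0.1224·(-0.96029)) = +0.091927 rad/s; magnitude 0.091927 rad/s.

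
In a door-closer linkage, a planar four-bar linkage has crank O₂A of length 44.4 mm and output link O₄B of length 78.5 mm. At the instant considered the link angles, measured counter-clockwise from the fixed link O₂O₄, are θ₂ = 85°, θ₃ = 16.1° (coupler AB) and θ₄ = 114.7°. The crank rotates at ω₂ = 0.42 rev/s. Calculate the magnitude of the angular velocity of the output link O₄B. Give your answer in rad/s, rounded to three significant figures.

1.41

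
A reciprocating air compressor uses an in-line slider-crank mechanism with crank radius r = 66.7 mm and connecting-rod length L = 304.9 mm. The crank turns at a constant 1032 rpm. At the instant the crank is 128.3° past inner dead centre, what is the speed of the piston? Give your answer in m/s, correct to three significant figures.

4.88

ω = 2π·1032/60 = 108.1 rad/s
For an in-line slider-crank, x = r cosθ + √(L² − r² sin²θ), so v = −rω sinθ·[1 + r cosθ/√(L² − r² sin²θ)].
With r = 0.0667 m, L = 0.3049 m, θ = 128.3°: √(L² − r² sin²θ) = 0.30037 m.
v = −0.0667·108.1·0.78478·[1 + 0.0667·-0.61978/0.30037] = -4.8784 m/s.
|v| = 4.8784 m/s.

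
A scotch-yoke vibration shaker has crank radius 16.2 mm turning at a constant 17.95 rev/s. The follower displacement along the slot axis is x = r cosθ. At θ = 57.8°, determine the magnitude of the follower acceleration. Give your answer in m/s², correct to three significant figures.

110

ω = 112.8 rad/s (from 17.95 rev/s).
x = r cosθ ⇒ ẍ = −rω² cosθ (ω constant).
|a| = rω²|cosθ| = 0.0162·(112.8)²·|cos 57.8°| = 109.81 m/s².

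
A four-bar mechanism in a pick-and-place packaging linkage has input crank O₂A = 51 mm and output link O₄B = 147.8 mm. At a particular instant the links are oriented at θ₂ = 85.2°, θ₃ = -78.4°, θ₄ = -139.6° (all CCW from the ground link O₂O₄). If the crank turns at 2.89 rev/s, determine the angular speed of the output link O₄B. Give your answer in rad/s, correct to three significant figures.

2.02

ω₂ = 18.16 rad/s (from 2.89 rev/s).
Differentiating the loop-closure r₂e^{iθ₂}+r₃e^{iθ₃}=r₁+r₄e^{iθ₄} gives r₂ω₂e^{iθ₂}+r₃ω₃e^{iθ₃}=r₄ω₄e^{iθ₄}.
Eliminating the other unknown: ω₄ = r₂ω₂ sin(θ₂−θ₃) / [r₄ sin(θ₄−θ₃)].
Numerator sine = +0.28234; denominator sine = -0.87631.
Result = 0.051·18.16·(+0.28234) / (0.1478·(-0.87631)) = -2.0188 rad/s; magnitude 2.0188 rad/s.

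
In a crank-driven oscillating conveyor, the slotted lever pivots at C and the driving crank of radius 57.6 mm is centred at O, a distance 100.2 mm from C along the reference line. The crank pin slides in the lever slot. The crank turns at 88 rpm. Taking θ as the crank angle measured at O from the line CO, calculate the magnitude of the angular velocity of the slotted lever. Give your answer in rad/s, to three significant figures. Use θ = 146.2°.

ω = 9.215 rad/s (from 88 rpm).
Crank pin A relative to C: A = (d + r cosθ, r sinθ); lever angle φ = atan2(r sinθ, d + r cosθ).
Differentiating tanφ: φ̇ = rω(d cosθ + r)/(d² + r² + 2dr cosθ).
d² + r² + 2dr cosθ = |CA|² = 0.00376571 m²;  d cosθ + r = -0.025665 m.
|ω_lever| = |0.0576·9.215·-0.025665| / 0.00376571 = 3.6176 rad/s.

3.62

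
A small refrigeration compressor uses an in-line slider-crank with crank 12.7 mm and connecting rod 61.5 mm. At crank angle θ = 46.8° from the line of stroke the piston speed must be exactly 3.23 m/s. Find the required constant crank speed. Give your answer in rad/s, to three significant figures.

For an in-line slider-crank, |v_piston| = rω|sinθ|·[1 + r cosθ/√(L² − r² sin²θ)].
With r = 0.0127 m, L = 0.0615 m, θ = 46.8°: the bracketed kinematic factor |dx/dθ| = 0.010582 m.
ω = v/|dx/dθ| = 3.23/0.010582 = 305.24 rad/s.

305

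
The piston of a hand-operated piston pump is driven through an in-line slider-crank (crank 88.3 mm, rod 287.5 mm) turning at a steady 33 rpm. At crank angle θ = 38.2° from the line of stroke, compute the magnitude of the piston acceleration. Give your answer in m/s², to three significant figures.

0.914

ω = 2π·33/60 = 3.456 rad/s
x(θ) = r cosθ + √(L² − r² sin²θ); with ω constant, a = ω²·d²x/dθ².
d²x/dθ² = −r cosθ − r²(cos2θ)/√u − r⁴ sin²2θ/(4u^{3/2}),  u = L² − r² sin²θ = 0.0796745 m².
Substituting r = 0.0883 m, L = 0.2875 m, θ = 38.2°: d²x/dθ² = -0.076525 m.
a = ω²·d²x/dθ² = (3.456)²·(-0.076525) = -0.91388 m/s²;  |a| = 0.91388 m/s².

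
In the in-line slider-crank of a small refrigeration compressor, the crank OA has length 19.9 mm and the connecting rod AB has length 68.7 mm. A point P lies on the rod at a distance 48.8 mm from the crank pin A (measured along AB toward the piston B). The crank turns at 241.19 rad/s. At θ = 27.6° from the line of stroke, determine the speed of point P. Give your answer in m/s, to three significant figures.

ω = 241.2 rad/s.  Crank-pin speed |V_A| = rω = 4.7997 m/s, perpendicular to OA.
Rod angle: sinφ = −(r/L) sinθ ⇒ φ = -7.712°; ω_rod = −rω cosθ/√(L²−r²sin²θ) = -62.479 rad/s.
V_P = V_A + ω_rod × AP, with AP = 0.0488 m along the rod.
Components: V_Px = −rω sinθ − a·ω_rod·sinφ = -2.6328 m/s;  V_Py = rω cosθ + a·ω_rod·cosφ = +1.2321 m/s.
|V_P| = √(V_Px² + V_Py²) = 2.9069 m/s.

2.91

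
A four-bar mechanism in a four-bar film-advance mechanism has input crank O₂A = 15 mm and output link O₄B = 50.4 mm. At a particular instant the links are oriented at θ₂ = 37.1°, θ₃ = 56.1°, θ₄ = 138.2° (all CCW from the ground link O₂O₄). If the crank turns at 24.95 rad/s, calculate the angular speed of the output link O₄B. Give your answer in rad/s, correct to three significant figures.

ω₂ = 24.95 rad/s
Differentiating the loop-closure r₂e^{iθ₂}+r₃e^{iθ₃}=r₁+r₄e^{iθ₄} gives r₂ω₂e^{iθ₂}+r₃ω₃e^{iθ₃}=r₄ω₄e^{iθ₄}.
Eliminating the other unknown: ω₄ = r₂ω₂ sin(θ₂−θ₃) / [r₄ sin(θ₄−θ₃)].
Numerator sine = -0.32557; denominator sine = +0.99051.
Result = 0.015·24.95·(-0.32557) / (0.0504·(+0.99051)) = -2.4407 rad/s; magnitude 2.4407 rad/s.

2.44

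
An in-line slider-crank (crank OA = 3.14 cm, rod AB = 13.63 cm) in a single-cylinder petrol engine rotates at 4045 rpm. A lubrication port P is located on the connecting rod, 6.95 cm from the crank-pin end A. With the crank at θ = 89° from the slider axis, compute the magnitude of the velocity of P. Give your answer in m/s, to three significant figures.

13.3

ω = 423.6 rad/s.  Crank-pin speed |V_A| = rω = 13.301 m/s, perpendicular to OA.
Rod angle: sinφ = −(r/L) sinθ ⇒ φ = -13.317°; ω_rod = −rω cosθ/√(L²−r²sin²θ) = -1.7501 rad/s.
V_P = V_A + ω_rod × AP, with AP = 0.0695 m along the rod.
Components: V_Px = −rω sinθ − a·ω_rod·sinφ = -13.327 m/s;  V_Py = rω cosθ + a·ω_rod·cosφ = +0.11377 m/s.
|V_P| = √(V_Px² + V_Py²) = 13.327 m/s.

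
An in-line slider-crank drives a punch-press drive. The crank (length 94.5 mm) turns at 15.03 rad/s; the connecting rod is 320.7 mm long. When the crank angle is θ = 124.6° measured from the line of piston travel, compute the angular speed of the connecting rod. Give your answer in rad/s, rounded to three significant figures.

2.59

ω = 15.03 rad/s
The rod makes angle φ with the slider axis where L sinφ = r sinθ; differentiating, L cosφ·φ̇ = r ω cosθ.
L cosφ = √(L² − r² sin²θ) = 0.31112 m.
|ω_rod| = r ω |cosθ| / √(L² − r² sin²θ) = 0.0945·15.03·0.56784/0.31112 = 2.5923 rad/s.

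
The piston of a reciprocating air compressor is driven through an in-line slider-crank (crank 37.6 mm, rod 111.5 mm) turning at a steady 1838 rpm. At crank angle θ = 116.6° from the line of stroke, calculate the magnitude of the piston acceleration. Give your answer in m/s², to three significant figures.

ω = 2π·1838/60 = 192.5 rad/s
x(θ) = r cosθ + √(L² − r² sin²θ); with ω constant, a = ω²·d²x/dθ².
d²x/dθ² = −r cosθ − r²(cos2θ)/√u − r⁴ sin²2θ/(4u^{3/2}),  u = L² − r² sin²θ = 0.0113019 m².
Substituting r = 0.0376 m, L = 0.1115 m, θ = 116.6°: d²x/dθ² = +0.024535 m.
a = ω²·d²x/dθ² = (192.5)²·(+0.024535) = +908.94 m/s²;  |a| = 908.94 m/s².

909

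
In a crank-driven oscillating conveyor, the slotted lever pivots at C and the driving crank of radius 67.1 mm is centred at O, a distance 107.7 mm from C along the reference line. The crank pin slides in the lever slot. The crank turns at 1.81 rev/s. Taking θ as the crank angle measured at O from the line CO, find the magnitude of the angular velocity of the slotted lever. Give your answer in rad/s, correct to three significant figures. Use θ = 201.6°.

ω = 11.37 rad/s (from 1.81 rev/s).
Crank pin A relative to C: A = (d + r cosθ, r sinθ); lever angle φ = atan2(r sinθ, d + r cosθ).
Differentiating tanφ: φ̇ = rω(d cosθ + r)/(d² + r² + 2dr cosθ).
d² + r² + 2dr cosθ = |CA|² = 0.00266332 m²;  d cosθ + r = -0.033037 m.
|ω_lever| = |0.0671·11.37·-0.033037| / 0.00266332 = 9.4658 rad/s.

9.47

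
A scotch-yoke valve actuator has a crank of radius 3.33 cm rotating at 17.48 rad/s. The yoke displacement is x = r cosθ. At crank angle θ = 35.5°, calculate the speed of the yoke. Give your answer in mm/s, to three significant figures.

338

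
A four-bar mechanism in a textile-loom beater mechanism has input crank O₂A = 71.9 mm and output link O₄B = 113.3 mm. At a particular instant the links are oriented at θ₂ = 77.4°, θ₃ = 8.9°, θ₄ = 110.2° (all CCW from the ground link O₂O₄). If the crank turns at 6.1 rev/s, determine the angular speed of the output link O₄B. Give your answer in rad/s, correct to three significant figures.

23.1

ω₂ = 38.33 rad/s (from 6.1 rev/s).
Differentiating the loop-closure r₂e^{iθ₂}+r₃e^{iθ₃}=r₁+r₄e^{iθ₄} gives r₂ω₂e^{iθ₂}+r₃ω₃e^{iθ₃}=r₄ω₄e^{iθ₄}.
Eliminating the other unknown: ω₄ = r₂ω₂ sin(θ₂−θ₃) / [r₄ sin(θ₄−θ₃)].
Numerator sine = +0.93042; denominator sine = +0.98061.
Result = 0.0719·38.33·(+0.93042) / (0.1133·(+0.98061)) = +23.077 rad/s; magnitude 23.077 rad/s.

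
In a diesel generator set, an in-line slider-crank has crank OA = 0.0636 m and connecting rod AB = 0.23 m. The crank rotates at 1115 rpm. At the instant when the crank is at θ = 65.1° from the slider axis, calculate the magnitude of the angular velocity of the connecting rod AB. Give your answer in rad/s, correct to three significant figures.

ω = 116.8 rad/s (converted from 1115 rpm).
The rod makes angle φ with the slider axis where L sinφ = r sinθ; differentiating, L cosφ·φ̇ = r ω cosθ.
L cosφ = √(L² − r² sin²θ) = 0.22265 m.
|ω_rod| = r ω |cosθ| / √(L² − r² sin²θ) = 0.0636·116.8·0.42104/0.22265 = 14.043 rad/s.

14.0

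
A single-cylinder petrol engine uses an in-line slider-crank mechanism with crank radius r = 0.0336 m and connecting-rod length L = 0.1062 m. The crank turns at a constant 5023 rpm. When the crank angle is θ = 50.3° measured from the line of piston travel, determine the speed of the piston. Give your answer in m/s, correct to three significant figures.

ω = 2π·5023/60 = 526 rad/s
For an in-line slider-crank, x = r cosθ + √(L² − r² sin²θ), so v = −rω sinθ·[1 + r cosθ/√(L² − r² sin²θ)].
With r = 0.0336 m, L = 0.1062 m, θ = 50.3°: √(L² − r² sin²θ) = 0.10301 m.
v = −0.0336·526·0.76940·[1 + 0.0336·0.63877/0.10301] = -16.432 m/s.
|v| = 16.432 m/s.

16.4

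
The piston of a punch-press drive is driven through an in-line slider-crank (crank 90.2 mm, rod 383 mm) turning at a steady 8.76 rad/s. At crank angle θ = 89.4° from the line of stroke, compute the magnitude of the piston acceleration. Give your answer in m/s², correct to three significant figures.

ω = 8.76 rad/s
x(θ) = r cosθ + √(L² − r² sin²θ); with ω constant, a = ω²·d²x/dθ².
d²x/dθ² = −r cosθ − r²(cos2θ)/√u − r⁴ sin²2θ/(4u^{3/2}),  u = L² − r² sin²θ = 0.138554 m².
Substituting r = 0.0902 m, L = 0.383 m, θ = 89.4°: d²x/dθ² = +0.020908 m.
a = ω²·d²x/dθ² = (8.76)²·(+0.020908) = +1.6044 m/s²;  |a| = 1.6044 m/s².

1.60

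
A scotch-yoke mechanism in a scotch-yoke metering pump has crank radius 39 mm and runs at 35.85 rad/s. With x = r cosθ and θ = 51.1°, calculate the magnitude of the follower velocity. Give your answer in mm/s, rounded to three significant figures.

1090

ω = 35.85 rad/s
x = r cosθ ⇒ ẋ = −rω sinθ.
|v| = rω|sinθ| = 0.039·35.85·|sin 51.1°| = 1.0881 m/s = 1088.1 mm/s.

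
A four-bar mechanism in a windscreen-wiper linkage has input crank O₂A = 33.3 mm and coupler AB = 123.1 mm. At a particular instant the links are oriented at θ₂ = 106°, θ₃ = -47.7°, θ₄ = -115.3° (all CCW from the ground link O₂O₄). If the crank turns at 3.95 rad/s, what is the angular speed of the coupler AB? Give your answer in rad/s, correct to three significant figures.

0.763

ω₂ = 3.95 rad/s
Differentiating the loop-closure r₂e^{iθ₂}+r₃e^{iθ₃}=r₁+r₄e^{iθ₄} gives r₂ω₂e^{iθ₂}+r₃ω₃e^{iθ₃}=r₄ω₄e^{iθ₄}.
Eliminating the other unknown: ω₃ = r₂ω₂ sin(θ₄−θ₂) / [r₃ sin(θ₃−θ₄)].
Numerator sine = +0.66000; denominator sine = +0.92455.
Result = 0.0333·3.95·(+0.66000) / (0.1231·(+0.92455)) = +0.76278 rad/s; magnitude 0.76278 rad/s.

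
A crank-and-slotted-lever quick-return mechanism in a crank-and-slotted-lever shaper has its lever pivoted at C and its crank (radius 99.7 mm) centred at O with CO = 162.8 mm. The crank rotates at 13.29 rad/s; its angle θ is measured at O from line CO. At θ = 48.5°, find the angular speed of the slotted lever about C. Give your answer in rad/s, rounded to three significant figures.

ω = 13.29 rad/s
Crank pin A relative to C: A = (d + r cosθ, r sinθ); lever angle φ = atan2(r sinθ, d + r cosθ).
Differentiating tanφ: φ̇ = rω(d cosθ + r)/(d² + r² + 2dr cosθ).
d² + r² + 2dr cosθ = |CA|² = 0.0579541 m²;  d cosθ + r = +0.20757 m.
|ω_lever| = |0.0997·13.29·+0.20757| / 0.0579541 = 4.7458 rad/s.

4.75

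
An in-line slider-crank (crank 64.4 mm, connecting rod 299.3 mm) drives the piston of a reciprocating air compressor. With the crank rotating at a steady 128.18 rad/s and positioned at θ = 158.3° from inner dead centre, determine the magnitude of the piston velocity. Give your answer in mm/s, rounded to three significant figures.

2440

ω = 128.2 rad/s
For an in-line slider-crank, x = r cosθ + √(L² − r² sin²θ), so v = −rω sinθ·[1 + r cosθ/√(L² − r² sin²θ)].
With r = 0.0644 m, L = 0.2993 m, θ = 158.3°: √(L² − r² sin²θ) = 0.29835 m.
v = −0.0644·128.2·0.36975·[1 + 0.0644·-0.92913/0.29835] = -2.44 m/s.
|v| = 2.44 m/s = 2440 mm/s.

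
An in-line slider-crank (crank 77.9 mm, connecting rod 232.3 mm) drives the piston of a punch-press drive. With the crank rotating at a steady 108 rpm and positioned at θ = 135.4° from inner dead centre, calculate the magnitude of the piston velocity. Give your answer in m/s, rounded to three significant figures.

ω = 2π·108/60 = 11.31 rad/s
For an in-line slider-crank, x = r cosθ + √(L² − r² sin²θ), so v = −rω sinθ·[1 + r cosθ/√(L² − r² sin²θ)].
With r = 0.0779 m, L = 0.2323 m, θ = 135.4°: √(L² − r² sin²θ) = 0.22577 m.
v = −0.0779·11.31·0.70215·[1 + 0.0779·-0.71203/0.22577] = -0.46663 m/s.
|v| = 0.46663 m/s.

0.467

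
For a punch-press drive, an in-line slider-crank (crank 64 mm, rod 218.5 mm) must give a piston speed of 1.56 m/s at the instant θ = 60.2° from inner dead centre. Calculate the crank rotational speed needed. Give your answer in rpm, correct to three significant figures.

For an in-line slider-crank, |v_piston| = rω|sinθ|·[1 + r cosθ/√(L² − r² sin²θ)].
With r = 0.064 m, L = 0.2185 m, θ = 60.2°: the bracketed kinematic factor |dx/dθ| = 0.063896 m.
ω = v/|dx/dθ| = 1.56/0.063896 = 24.415 rad/s.
N = 60ω/(2π) = 233.14 rpm.

233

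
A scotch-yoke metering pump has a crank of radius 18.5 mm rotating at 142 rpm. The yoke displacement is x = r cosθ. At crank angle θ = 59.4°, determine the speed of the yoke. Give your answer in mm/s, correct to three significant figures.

ω = 14.87 rad/s (from 142 rpm).
x = r cosθ ⇒ ẋ = −rω sinθ.
|v| = rω|sinθ| = 0.0185·14.87·|sin 59.4°| = 0.23679 m/s = 236.79 mm/s.

237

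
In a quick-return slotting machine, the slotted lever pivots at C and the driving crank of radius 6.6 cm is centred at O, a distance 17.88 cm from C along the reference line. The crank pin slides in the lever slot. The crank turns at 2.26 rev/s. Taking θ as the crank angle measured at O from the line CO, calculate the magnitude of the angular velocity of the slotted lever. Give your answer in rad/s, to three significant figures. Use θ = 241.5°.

0.722

ω = 14.2 rad/s (from 2.26 rev/s).
Crank pin A relative to C: A = (d + r cosθ, r sinθ); lever angle φ = atan2(r sinθ, d + r cosθ).
Differentiating tanφ: φ̇ = rω(d cosθ + r)/(d² + r² + 2dr cosθ).
d² + r² + 2dr cosθ = |CA|² = 0.0250637 m²;  d cosθ + r = -0.019316 m.
|ω_lever| = |0.066·14.2·-0.019316| / 0.0250637 = 0.72228 rad/s.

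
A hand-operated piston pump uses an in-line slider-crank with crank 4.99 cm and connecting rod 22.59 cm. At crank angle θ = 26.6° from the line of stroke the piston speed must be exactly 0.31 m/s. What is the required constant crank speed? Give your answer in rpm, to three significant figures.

For an in-line slider-crank, |v_piston| = rω|sinθ|·[1 + r cosθ/√(L² − r² sin²θ)].
With r = 0.0499 m, L = 0.2259 m, θ = 26.6°: the bracketed kinematic factor |dx/dθ| = 0.026778 m.
ω = v/|dx/dθ| = 0.31/0.026778 = 11.577 rad/s.
N = 60ω/(2π) = 110.55 rpm.

111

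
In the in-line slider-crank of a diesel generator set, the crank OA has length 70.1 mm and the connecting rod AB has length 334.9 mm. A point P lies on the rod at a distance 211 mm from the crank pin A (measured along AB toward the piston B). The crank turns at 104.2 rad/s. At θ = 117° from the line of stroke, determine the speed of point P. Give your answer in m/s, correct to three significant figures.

6.23

ω = 104.2 rad/s.  Crank-pin speed |V_A| = rω = 7.3044 m/s, perpendicular to OA.
Rod angle: sinφ = −(r/L) sinθ ⇒ φ = -10.749°; ω_rod = −rω cosθ/√(L²−r²sin²θ) = +10.079 rad/s.
V_P = V_A + ω_rod × AP, with AP = 0.211 m along the rod.
Components: V_Px = −rω sinθ − a·ω_rod·sinφ = -6.1117 m/s;  V_Py = rω cosθ + a·ω_rod·cosφ = -1.2268 m/s.
|V_P| = √(V_Px² + V_Py²) = 6.2336 m/s.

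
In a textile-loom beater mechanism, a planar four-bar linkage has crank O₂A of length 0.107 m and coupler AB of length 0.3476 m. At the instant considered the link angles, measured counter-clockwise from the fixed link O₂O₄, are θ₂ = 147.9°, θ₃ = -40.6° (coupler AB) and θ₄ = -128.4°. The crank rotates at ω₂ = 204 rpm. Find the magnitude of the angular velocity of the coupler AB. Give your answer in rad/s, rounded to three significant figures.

6.54

ω₂ = 21.36 rad/s (from 204 rpm).
Differentiating the loop-closure r₂e^{iθ₂}+r₃e^{iθ₃}=r₁+r₄e^{iθ₄} gives r₂ω₂e^{iθ₂}+r₃ω₃e^{iθ₃}=r₄ω₄e^{iθ₄}.
Eliminating the other unknown: ω₃ = r₂ω₂ sin(θ₄−θ₂) / [r₃ sin(θ₃−θ₄)].
Numerator sine = +0.99396; denominator sine = +0.99926.
Result = 0.107·21.36·(+0.99396) / (0.3476·(+0.99926)) = +6.5411 rad/s; magnitude 6.5411 rad/s.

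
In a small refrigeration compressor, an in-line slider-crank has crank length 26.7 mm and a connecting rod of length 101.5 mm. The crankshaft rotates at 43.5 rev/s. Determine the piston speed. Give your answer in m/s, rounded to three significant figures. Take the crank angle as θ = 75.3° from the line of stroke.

ω = 2π·43.5 = 273.3 rad/s
For an in-line slider-crank, x = r cosθ + √(L² − r² sin²θ), so v = −rω sinθ·[1 + r cosθ/√(L² − r² sin²θ)].
With r = 0.0267 m, L = 0.1015 m, θ = 75.3°: √(L² − r² sin²θ) = 0.098159 m.
v = −0.0267·273.3·0.96727·[1 + 0.0267·0.25376/0.098159] = -7.546 m/s.
|v| = 7.546 m/s.

7.55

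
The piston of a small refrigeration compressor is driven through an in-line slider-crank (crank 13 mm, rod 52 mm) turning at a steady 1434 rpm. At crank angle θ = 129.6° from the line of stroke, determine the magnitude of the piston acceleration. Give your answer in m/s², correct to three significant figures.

200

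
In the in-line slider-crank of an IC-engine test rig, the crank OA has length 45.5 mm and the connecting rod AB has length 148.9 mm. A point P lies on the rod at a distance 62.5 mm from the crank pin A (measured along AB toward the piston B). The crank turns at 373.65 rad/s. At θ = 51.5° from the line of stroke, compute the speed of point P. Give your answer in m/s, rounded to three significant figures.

ω = 373.6 rad/s.  Crank-pin speed |V_A| = rω = 17.001 m/s, perpendicular to OA.
Rod angle: sinφ = −(r/L) sinθ ⇒ φ = -13.836°; ω_rod = −rω cosθ/√(L²−r²sin²θ) = -73.201 rad/s.
V_P = V_A + ω_rod × AP, with AP = 0.0625 m along the rod.
Components: V_Px = −rω sinθ − a·ω_rod·sinφ = -14.399 m/s;  V_Py = rω cosθ + a·ω_rod·cosφ = +6.1411 m/s.
|V_P| = √(V_Px² + V_Py²) = 15.654 m/s.

15.7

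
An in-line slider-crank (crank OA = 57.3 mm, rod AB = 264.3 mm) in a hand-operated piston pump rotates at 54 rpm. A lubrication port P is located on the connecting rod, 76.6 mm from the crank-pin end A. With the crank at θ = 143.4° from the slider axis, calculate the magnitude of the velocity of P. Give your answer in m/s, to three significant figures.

ω = 5.655 rad/s.  Crank-pin speed |V_A| = rω = 0.32402 m/s, perpendicular to OA.
Rod angle: sinφ = −(r/L) sinθ ⇒ φ = -7.427°; ω_rod = −rω cosθ/√(L²−r²sin²θ) = +0.99256 rad/s.
V_P = V_A + ω_rod × AP, with AP = 0.0766 m along the rod.
Components: V_Px = −rω sinθ − a·ω_rod·sinφ = -0.18336 m/s;  V_Py = rω cosθ + a·ω_rod·cosφ = -0.18474 m/s.
|V_P| = √(V_Px² + V_Py²) = 0.26029 m/s.

0.260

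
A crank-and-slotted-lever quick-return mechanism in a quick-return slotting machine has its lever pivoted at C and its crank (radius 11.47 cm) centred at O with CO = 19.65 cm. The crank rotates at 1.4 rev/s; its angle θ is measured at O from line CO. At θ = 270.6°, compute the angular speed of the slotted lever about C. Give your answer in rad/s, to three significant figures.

ω = 8.796 rad/s (from 1.4 rev/s).
Crank pin A relative to C: A = (d + r cosθ, r sinθ); lever angle φ = atan2(r sinθ, d + r cosθ).
Differentiating tanφ: φ̇ = rω(d cosθ + r)/(d² + r² + 2dr cosθ).
d² + r² + 2dr cosθ = |CA|² = 0.0522404 m²;  d cosθ + r = +0.11676 m.
|ω_lever| = |0.1147·8.796·+0.11676| / 0.0522404 = 2.255 rad/s.

2.26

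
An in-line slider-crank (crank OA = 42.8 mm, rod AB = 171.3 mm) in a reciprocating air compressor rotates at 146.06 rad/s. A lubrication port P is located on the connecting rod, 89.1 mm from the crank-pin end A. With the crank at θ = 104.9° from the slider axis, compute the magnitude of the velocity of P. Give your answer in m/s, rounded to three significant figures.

ω = 146.1 rad/s.  Crank-pin speed |V_A| = rω = 6.2514 m/s, perpendicular to OA.
Rod angle: sinφ = −(r/L) sinθ ⇒ φ = -13.972°; ω_rod = −rω cosθ/√(L²−r²sin²θ) = +9.6698 rad/s.
V_P = V_A + ω_rod × AP, with AP = 0.0891 m along the rod.
Components: V_Px = −rω sinθ − a·ω_rod·sinφ = -5.8331 m/s;  V_Py = rω cosθ + a·ω_rod·cosφ = -0.77134 m/s.
|V_P| = √(V_Px² + V_Py²) = 5.8839 m/s.

5.88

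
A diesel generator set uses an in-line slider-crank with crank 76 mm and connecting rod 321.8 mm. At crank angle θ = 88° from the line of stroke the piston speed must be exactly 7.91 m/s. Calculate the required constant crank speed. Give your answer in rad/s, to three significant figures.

103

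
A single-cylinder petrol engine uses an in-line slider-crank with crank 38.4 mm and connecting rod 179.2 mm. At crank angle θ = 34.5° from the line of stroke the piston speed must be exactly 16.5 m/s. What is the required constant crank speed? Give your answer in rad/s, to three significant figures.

For an in-line slider-crank, |v_piston| = rω|sinθ|·[1 + r cosθ/√(L² − r² sin²θ)].
With r = 0.0384 m, L = 0.1792 m, θ = 34.5°: the bracketed kinematic factor |dx/dθ| = 0.02562 m.
ω = v/|dx/dθ| = 16.5/0.02562 = 644.04 rad/s.

644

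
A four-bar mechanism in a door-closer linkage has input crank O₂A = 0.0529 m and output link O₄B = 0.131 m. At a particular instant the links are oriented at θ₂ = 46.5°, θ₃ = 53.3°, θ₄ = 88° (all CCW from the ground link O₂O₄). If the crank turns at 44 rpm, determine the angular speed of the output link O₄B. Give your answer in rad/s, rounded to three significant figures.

0.387

ω₂ = 4.608 rad/s (from 44 rpm).
Differentiating the loop-closure r₂e^{iθ₂}+r₃e^{iθ₃}=r₁+r₄e^{iθ₄} gives r₂ω₂e^{iθ₂}+r₃ω₃e^{iθ₃}=r₄ω₄e^{iθ₄}.
Eliminating the other unknown: ω₄ = r₂ω₂ sin(θ₂−θ₃) / [r₄ sin(θ₄−θ₃)].
Numerator sine = -0.11840; denominator sine = +0.56928.
Result = 0.0529·4.608·(-0.11840) / (0.131·(+0.56928)) = -0.387 rad/s; magnitude 0.387 rad/s.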